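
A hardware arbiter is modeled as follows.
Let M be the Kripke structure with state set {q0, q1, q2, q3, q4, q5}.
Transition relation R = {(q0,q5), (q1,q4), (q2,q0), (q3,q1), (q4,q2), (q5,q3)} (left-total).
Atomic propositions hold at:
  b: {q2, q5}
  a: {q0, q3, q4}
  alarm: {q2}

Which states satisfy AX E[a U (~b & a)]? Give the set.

{q1, q2, q5}

Sat(~b) = {q0, q1, q3, q4}
Sat(~b & a) = {q0, q3, q4}
E[a U (~b & a)]: least fixpoint, start Z0 = Sat((~b & a)) = {q0, q3, q4}, add states in Sat(a) with some successor in Z. Already a fixed point.
Sat(E[a U (~b & a)]) = {q0, q3, q4}
Sat(AX E[a U (~b & a)]) = {s : every successor in {q0, q3, q4}} = {q1, q2, q5}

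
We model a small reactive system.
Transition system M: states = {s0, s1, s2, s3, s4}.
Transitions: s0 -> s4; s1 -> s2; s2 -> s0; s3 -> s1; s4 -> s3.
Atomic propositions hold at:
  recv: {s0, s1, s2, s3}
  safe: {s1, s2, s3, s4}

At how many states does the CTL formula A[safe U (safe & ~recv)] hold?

1

Sat(~recv) = {s4}
Sat(safe & ~recv) = {s4}
A[safe U (safe & ~recv)]: least fixpoint, start Z0 = Sat((safe & ~recv)) = {s4}, add states in Sat(safe) with every successor in Z. Already a fixed point.
Sat(A[safe U (safe & ~recv)]) = {s4}
|Sat(A[safe U (safe & ~recv)])| = |{s4}| = 1.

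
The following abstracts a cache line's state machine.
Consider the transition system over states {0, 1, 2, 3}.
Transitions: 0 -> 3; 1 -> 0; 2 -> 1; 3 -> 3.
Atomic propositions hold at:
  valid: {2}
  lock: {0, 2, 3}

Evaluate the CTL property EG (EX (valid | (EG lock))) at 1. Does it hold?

Yes

EG lock: greatest fixpoint, start Z0 = {0, 2, 3}, keep only states in Sat with some successor in Z. Z1 = {0, 3}; fixed.
Sat(EG lock) = {0, 3}
Sat(valid | (EG lock)) = {0, 2, 3}
Sat(EX (valid | (EG lock))) = {s : some successor in {0, 2, 3}} = {0, 1, 3}
EG (EX (valid | (EG lock))): greatest fixpoint, start Z0 = {0, 1, 3}, keep only states in Sat with some successor in Z. Already a fixed point.
Sat(EG (EX (valid | (EG lock)))) = {0, 1, 3}
1 ∈ Sat(EG (EX (valid | (EG lock)))) = {0, 1, 3}, so the formula holds at 1.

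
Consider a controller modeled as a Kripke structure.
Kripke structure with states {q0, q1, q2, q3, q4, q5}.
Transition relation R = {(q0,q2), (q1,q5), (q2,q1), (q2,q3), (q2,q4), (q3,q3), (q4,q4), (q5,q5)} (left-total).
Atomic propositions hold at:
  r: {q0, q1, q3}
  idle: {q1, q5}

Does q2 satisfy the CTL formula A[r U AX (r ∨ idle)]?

Sat(r ∨ idle) = {q0, q1, q3, q5}
Sat(AX (r ∨ idle)) = {s : every successor in {q0, q1, q3, q5}} = {q1, q3, q5}
A[r U AX (r ∨ idle)]: least fixpoint, start Z0 = Sat(AX (r ∨ idle)) = {q1, q3, q5}, add states in Sat(r) with every successor in Z. Already a fixed point.
Sat(A[r U AX (r ∨ idle)]) = {q1, q3, q5}
q2 ∉ Sat(A[r U AX (r ∨ idle)]) = {q1, q3, q5}, so the formula does not hold at q2.

No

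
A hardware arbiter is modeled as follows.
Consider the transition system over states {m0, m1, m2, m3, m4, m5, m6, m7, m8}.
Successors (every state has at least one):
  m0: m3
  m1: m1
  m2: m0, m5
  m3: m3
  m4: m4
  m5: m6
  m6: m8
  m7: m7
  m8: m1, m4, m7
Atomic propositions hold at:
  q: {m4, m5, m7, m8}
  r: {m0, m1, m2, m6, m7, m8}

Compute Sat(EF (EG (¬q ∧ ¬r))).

Sat(¬q) = {m0, m1, m2, m3, m6}
Sat(¬r) = {m3, m4, m5}
Sat(¬q ∧ ¬r) = {m3}
EG (¬q ∧ ¬r): greatest fixpoint, start Z0 = {m3}, keep only states in Sat with some successor in Z. Already a fixed point.
Sat(EG (¬q ∧ ¬r)) = {m3}
EF (EG (¬q ∧ ¬r)): least fixpoint, start Z0 = {m3}, add states with some successor in Z. Z1 = {m0, m3}; Z2 = {m0, m2, m3}; fixed.
Sat(EF (EG (¬q ∧ ¬r))) = {m0, m2, m3}

{m0, m2, m3}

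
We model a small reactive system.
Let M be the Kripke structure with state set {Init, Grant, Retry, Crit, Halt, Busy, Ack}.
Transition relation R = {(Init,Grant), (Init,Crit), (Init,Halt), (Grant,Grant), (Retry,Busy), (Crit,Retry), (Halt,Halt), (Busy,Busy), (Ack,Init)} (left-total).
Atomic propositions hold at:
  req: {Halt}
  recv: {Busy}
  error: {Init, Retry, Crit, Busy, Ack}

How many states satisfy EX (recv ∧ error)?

Sat(recv ∧ error) = {Busy}
Sat(EX (recv ∧ error)) = {s : some successor in {Busy}} = {Retry, Busy}
|Sat(EX (recv ∧ error))| = |{Retry, Busy}| = 2.

2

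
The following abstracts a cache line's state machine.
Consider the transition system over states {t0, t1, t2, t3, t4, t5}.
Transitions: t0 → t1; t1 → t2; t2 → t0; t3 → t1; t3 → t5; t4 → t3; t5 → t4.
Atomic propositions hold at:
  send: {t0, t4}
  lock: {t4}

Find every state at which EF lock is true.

EF lock: least fixpoint, start Z0 = {t4}, add states with some successor in Z. Z1 = {t4, t5}; Z2 = {t3, t4, t5}; fixed.
Sat(EF lock) = {t3, t4, t5}

{t3, t4, t5}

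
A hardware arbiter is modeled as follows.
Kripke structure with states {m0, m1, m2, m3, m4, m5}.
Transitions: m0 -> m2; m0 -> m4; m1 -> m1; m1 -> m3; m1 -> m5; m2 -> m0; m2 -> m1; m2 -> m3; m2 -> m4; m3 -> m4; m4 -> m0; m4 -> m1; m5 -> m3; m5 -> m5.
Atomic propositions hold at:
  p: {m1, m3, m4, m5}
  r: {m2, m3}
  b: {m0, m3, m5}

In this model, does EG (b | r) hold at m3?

No

Sat(b | r) = {m0, m2, m3, m5}
EG (b | r): greatest fixpoint, start Z0 = {m0, m2, m3, m5}, keep only states in Sat with some successor in Z. Z1 = {m0, m2, m5}; fixed.
Sat(EG (b | r)) = {m0, m2, m5}
m3 ∉ Sat(EG (b | r)) = {m0, m2, m5}, so the formula does not hold at m3.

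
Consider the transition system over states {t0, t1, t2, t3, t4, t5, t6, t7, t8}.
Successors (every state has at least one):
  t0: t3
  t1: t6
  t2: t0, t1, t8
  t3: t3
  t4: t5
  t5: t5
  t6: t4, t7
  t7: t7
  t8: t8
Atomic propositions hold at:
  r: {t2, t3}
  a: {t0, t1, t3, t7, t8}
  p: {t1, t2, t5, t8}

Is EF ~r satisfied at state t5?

Sat(~r) = {t0, t1, t4, t5, t6, t7, t8}
EF ~r: least fixpoint, start Z0 = {t0, t1, t4, t5, t6, t7, t8}, add states with some successor in Z. Z1 = {t0, t1, t2, t4, t5, t6, t7, t8}; fixed.
Sat(EF ~r) = {t0, t1, t2, t4, t5, t6, t7, t8}
t5 ∈ Sat(EF ~r) = {t0, t1, t2, t4, t5, t6, t7, t8}, so the formula holds at t5.

Yes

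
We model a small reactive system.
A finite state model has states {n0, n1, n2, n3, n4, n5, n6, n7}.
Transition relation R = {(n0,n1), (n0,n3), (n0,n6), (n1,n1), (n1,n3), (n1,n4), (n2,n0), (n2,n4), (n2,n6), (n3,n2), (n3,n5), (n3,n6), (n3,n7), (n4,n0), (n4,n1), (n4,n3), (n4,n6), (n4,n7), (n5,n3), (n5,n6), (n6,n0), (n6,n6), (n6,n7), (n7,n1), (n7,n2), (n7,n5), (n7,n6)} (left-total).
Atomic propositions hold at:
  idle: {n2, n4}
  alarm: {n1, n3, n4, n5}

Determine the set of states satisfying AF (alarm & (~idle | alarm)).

{n1, n3, n4, n5}

Sat(~idle) = {n0, n1, n3, n5, n6, n7}
Sat(~idle | alarm) = {n0, n1, n3, n4, n5, n6, n7}
Sat(alarm & (~idle | alarm)) = {n1, n3, n4, n5}
AF (alarm & (~idle | alarm)): least fixpoint, start Z0 = {n1, n3, n4, n5}, add states with every successor in Z. Already a fixed point.
Sat(AF (alarm & (~idle | alarm))) = {n1, n3, n4, n5}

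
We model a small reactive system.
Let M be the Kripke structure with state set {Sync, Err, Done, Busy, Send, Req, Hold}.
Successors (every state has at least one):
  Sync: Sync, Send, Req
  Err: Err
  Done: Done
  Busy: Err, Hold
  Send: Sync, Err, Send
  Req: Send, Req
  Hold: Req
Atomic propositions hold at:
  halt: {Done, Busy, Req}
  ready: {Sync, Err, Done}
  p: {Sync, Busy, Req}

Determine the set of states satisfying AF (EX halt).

{Sync, Done, Req, Hold}

Sat(EX halt) = {s : some successor in {Done, Busy, Req}} = {Sync, Done, Req, Hold}
AF (EX halt): least fixpoint, start Z0 = {Sync, Done, Req, Hold}, add states with every successor in Z. Already a fixed point.
Sat(AF (EX halt)) = {Sync, Done, Req, Hold}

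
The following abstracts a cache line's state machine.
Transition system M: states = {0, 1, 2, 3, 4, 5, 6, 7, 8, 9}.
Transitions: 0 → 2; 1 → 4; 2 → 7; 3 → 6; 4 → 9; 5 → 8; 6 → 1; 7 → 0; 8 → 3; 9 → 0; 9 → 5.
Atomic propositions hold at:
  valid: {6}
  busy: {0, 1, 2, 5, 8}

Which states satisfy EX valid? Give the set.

{3}

Sat(EX valid) = {s : some successor in {6}} = {3}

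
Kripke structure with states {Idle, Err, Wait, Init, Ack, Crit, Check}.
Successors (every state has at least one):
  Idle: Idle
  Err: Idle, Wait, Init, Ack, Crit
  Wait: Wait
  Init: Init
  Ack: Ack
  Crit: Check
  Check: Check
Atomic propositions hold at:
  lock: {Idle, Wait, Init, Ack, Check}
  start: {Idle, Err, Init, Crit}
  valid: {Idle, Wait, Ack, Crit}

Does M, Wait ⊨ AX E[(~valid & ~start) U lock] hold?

Yes

Sat(~valid) = {Err, Init, Check}
Sat(~start) = {Wait, Ack, Check}
Sat(~valid & ~start) = {Check}
E[(~valid & ~start) U lock]: least fixpoint, start Z0 = Sat(lock) = {Idle, Wait, Init, Ack, Check}, add states in Sat(~valid & ~start) with some successor in Z. Already a fixed point.
Sat(E[(~valid & ~start) U lock]) = {Idle, Wait, Init, Ack, Check}
Sat(AX E[(~valid & ~start) U lock]) = {s : every successor in {Idle, Wait, Init, Ack, Check}} = {Idle, Wait, Init, Ack, Crit, Check}
Wait ∈ Sat(AX E[(~valid & ~start) U lock]) = {Idle, Wait, Init, Ack, Crit, Check}, so the formula holds at Wait.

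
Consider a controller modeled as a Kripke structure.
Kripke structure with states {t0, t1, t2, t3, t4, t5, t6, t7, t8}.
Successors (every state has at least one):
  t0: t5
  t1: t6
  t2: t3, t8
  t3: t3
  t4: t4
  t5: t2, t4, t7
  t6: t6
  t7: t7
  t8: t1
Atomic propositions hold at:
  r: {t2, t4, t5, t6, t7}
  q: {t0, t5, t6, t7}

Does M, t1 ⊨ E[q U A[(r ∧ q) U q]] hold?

Sat(r ∧ q) = {t5, t6, t7}
A[(r ∧ q) U q]: least fixpoint, start Z0 = Sat(q) = {t0, t5, t6, t7}, add states in Sat(r ∧ q) with every successor in Z. Already a fixed point.
Sat(A[(r ∧ q) U q]) = {t0, t5, t6, t7}
E[q U A[(r ∧ q) U q]]: least fixpoint, start Z0 = Sat(A[(r ∧ q) U q]) = {t0, t5, t6, t7}, add states in Sat(q) with some successor in Z. Already a fixed point.
Sat(E[q U A[(r ∧ q) U q]]) = {t0, t5, t6, t7}
t1 ∉ Sat(E[q U A[(r ∧ q) U q]]) = {t0, t5, t6, t7}, so the formula does not hold at t1.

No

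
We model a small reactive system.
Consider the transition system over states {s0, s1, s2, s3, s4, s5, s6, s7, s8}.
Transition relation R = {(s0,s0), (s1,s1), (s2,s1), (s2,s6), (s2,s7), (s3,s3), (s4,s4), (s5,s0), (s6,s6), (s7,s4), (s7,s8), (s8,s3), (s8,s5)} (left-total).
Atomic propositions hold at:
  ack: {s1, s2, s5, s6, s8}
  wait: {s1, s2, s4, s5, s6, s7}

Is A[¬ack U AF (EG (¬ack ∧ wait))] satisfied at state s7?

Yes

Sat(¬ack) = {s0, s3, s4, s7}
Sat(¬ack ∧ wait) = {s4, s7}
EG (¬ack ∧ wait): greatest fixpoint, start Z0 = {s4, s7}, keep only states in Sat with some successor in Z. Already a fixed point.
Sat(EG (¬ack ∧ wait)) = {s4, s7}
AF (EG (¬ack ∧ wait)): least fixpoint, start Z0 = {s4, s7}, add states with every successor in Z. Already a fixed point.
Sat(AF (EG (¬ack ∧ wait))) = {s4, s7}
A[¬ack U AF (EG (¬ack ∧ wait))]: least fixpoint, start Z0 = Sat(AF (EG (¬ack ∧ wait))) = {s4, s7}, add states in Sat(¬ack) with every successor in Z. Already a fixed point.
Sat(A[¬ack U AF (EG (¬ack ∧ wait))]) = {s4, s7}
s7 ∈ Sat(A[¬ack U AF (EG (¬ack ∧ wait))]) = {s4, s7}, so the formula holds at s7.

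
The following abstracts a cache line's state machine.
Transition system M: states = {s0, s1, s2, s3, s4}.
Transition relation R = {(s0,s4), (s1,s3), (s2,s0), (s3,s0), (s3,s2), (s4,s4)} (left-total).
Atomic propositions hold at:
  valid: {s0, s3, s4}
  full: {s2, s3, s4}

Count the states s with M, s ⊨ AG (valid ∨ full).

Sat(valid ∨ full) = {s0, s2, s3, s4}
AG (valid ∨ full): greatest fixpoint, start Z0 = {s0, s2, s3, s4}, keep only states in Sat with every successor in Z. Already a fixed point.
Sat(AG (valid ∨ full)) = {s0, s2, s3, s4}
|Sat(AG (valid ∨ full))| = |{s0, s2, s3, s4}| = 4.

4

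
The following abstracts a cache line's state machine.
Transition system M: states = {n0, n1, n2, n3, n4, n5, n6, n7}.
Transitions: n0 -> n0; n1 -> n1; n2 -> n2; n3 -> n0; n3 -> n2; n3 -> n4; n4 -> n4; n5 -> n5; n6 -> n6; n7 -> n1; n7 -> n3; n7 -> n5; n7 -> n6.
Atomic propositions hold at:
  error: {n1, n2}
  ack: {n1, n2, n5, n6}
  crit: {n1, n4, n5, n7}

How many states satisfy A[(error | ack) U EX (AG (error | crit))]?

Sat(error | ack) = {n1, n2, n5, n6}
Sat(error | crit) = {n1, n2, n4, n5, n7}
AG (error | crit): greatest fixpoint, start Z0 = {n1, n2, n4, n5, n7}, keep only states in Sat with every successor in Z. Z1 = {n1, n2, n4, n5}; fixed.
Sat(AG (error | crit)) = {n1, n2, n4, n5}
Sat(EX (AG (error | crit))) = {s : some successor in {n1, n2, n4, n5}} = {n1, n2, n3, n4, n5, n7}
A[(error | ack) U EX (AG (error | crit))]: least fixpoint, start Z0 = Sat(EX (AG (error | crit))) = {n1, n2, n3, n4, n5, n7}, add states in Sat(error | ack) with every successor in Z. Already a fixed point.
Sat(A[(error | ack) U EX (AG (error | crit))]) = {n1, n2, n3, n4, n5, n7}
|Sat(A[(error | ack) U EX (AG (error | crit))])| = |{n1, n2, n3, n4, n5, n7}| = 6.

6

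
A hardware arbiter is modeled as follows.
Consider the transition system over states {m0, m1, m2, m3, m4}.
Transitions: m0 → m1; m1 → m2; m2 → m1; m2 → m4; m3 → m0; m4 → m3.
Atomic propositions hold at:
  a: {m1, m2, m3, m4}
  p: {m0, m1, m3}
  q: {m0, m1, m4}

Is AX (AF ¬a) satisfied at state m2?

No

Sat(¬a) = {m0}
AF ¬a: least fixpoint, start Z0 = {m0}, add states with every successor in Z. Z1 = {m0, m3}; Z2 = {m0, m3, m4}; fixed.
Sat(AF ¬a) = {m0, m3, m4}
Sat(AX (AF ¬a)) = {s : every successor in {m0, m3, m4}} = {m3, m4}
m2 ∉ Sat(AX (AF ¬a)) = {m3, m4}, so the formula does not hold at m2.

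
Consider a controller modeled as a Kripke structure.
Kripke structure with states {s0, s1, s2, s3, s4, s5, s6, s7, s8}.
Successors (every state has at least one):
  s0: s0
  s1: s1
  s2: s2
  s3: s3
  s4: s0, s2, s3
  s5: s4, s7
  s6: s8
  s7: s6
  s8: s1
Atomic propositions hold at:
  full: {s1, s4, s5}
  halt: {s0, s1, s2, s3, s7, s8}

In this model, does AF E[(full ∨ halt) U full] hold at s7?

Yes

Sat(full ∨ halt) = {s0, s1, s2, s3, s4, s5, s7, s8}
E[(full ∨ halt) U full]: least fixpoint, start Z0 = Sat(full) = {s1, s4, s5}, add states in Sat(full ∨ halt) with some successor in Z. Z1 = {s1, s4, s5, s8}; fixed.
Sat(E[(full ∨ halt) U full]) = {s1, s4, s5, s8}
AF E[(full ∨ halt) U full]: least fixpoint, start Z0 = {s1, s4, s5, s8}, add states with every successor in Z. Z1 = {s1, s4, s5, s6, s8}; Z2 = {s1, s4, s5, s6, s7, s8}; fixed.
Sat(AF E[(full ∨ halt) U full]) = {s1, s4, s5, s6, s7, s8}
s7 ∈ Sat(AF E[(full ∨ halt) U full]) = {s1, s4, s5, s6, s7, s8}, so the formula holds at s7.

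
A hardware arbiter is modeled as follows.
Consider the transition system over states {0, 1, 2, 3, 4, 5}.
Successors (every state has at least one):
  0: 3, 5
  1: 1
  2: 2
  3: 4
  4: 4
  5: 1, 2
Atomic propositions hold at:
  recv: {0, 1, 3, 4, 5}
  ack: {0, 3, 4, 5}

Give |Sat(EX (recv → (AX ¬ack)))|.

4

Sat(¬ack) = {1, 2}
Sat(AX ¬ack) = {s : every successor in {1, 2}} = {1, 2, 5}
Sat(recv → (AX ¬ack)) = {1, 2, 5}
Sat(EX (recv → (AX ¬ack))) = {s : some successor in {1, 2, 5}} = {0, 1, 2, 5}
|Sat(EX (recv → (AX ¬ack)))| = |{0, 1, 2, 5}| = 4.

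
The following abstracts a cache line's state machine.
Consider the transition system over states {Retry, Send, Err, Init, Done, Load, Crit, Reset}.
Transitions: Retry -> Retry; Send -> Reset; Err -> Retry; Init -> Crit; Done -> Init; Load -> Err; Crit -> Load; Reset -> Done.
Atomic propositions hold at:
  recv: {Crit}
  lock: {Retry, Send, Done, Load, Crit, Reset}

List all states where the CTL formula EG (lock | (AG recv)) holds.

AG recv: greatest fixpoint, start Z0 = {Crit}, keep only states in Sat with every successor in Z. Z1 = ∅; fixed.
Sat(AG recv) = ∅
Sat(lock | (AG recv)) = {Retry, Send, Done, Load, Crit, Reset}
EG (lock | (AG recv)): greatest fixpoint, start Z0 = {Retry, Send, Done, Load, Crit, Reset}, keep only states in Sat with some successor in Z. Z1 = {Retry, Send, Crit, Reset}; Z2 = {Retry, Send}; Z3 = {Retry}; fixed.
Sat(EG (lock | (AG recv))) = {Retry}

{Retry}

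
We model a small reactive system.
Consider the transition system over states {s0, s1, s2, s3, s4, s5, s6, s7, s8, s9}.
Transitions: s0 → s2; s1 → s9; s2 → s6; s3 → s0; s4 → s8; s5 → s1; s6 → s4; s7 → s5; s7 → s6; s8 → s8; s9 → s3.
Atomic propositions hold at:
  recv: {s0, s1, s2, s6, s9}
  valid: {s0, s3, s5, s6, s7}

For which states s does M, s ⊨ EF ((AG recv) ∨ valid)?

{s0, s1, s2, s3, s5, s6, s7, s9}

AG recv: greatest fixpoint, start Z0 = {s0, s1, s2, s6, s9}, keep only states in Sat with every successor in Z. Z1 = {s0, s1, s2}; Z2 = {s0}; Z3 = ∅; fixed.
Sat(AG recv) = ∅
Sat((AG recv) ∨ valid) = {s0, s3, s5, s6, s7}
EF ((AG recv) ∨ valid): least fixpoint, start Z0 = {s0, s3, s5, s6, s7}, add states with some successor in Z. Z1 = {s0, s2, s3, s5, s6, s7, s9}; Z2 = {s0, s1, s2, s3, s5, s6, s7, s9}; fixed.
Sat(EF ((AG recv) ∨ valid)) = {s0, s1, s2, s3, s5, s6, s7, s9}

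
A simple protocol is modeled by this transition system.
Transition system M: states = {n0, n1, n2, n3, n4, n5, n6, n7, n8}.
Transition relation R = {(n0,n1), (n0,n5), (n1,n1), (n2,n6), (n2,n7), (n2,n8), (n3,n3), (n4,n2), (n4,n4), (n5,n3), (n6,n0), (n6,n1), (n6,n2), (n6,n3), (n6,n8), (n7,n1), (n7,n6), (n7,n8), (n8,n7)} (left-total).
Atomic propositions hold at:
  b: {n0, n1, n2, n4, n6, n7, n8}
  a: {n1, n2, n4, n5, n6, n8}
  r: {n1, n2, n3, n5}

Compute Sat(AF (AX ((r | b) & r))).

Sat(r | b) = {n0, n1, n2, n3, n4, n5, n6, n7, n8}
Sat((r | b) & r) = {n1, n2, n3, n5}
Sat(AX ((r | b) & r)) = {s : every successor in {n1, n2, n3, n5}} = {n0, n1, n3, n5}
AF (AX ((r | b) & r)): least fixpoint, start Z0 = {n0, n1, n3, n5}, add states with every successor in Z. Already a fixed point.
Sat(AF (AX ((r | b) & r))) = {n0, n1, n3, n5}

{n0, n1, n3, n5}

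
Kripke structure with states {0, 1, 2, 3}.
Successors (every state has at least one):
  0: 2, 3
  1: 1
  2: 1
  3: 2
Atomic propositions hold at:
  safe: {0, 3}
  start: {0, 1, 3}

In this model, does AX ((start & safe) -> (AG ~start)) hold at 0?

No

Sat(start & safe) = {0, 3}
Sat(~start) = {2}
AG ~start: greatest fixpoint, start Z0 = {2}, keep only states in Sat with every successor in Z. Z1 = ∅; fixed.
Sat(AG ~start) = ∅
Sat((start & safe) -> (AG ~start)) = {1, 2}
Sat(AX ((start & safe) -> (AG ~start))) = {s : every successor in {1, 2}} = {1, 2, 3}
0 ∉ Sat(AX ((start & safe) -> (AG ~start))) = {1, 2, 3}, so the formula does not hold at 0.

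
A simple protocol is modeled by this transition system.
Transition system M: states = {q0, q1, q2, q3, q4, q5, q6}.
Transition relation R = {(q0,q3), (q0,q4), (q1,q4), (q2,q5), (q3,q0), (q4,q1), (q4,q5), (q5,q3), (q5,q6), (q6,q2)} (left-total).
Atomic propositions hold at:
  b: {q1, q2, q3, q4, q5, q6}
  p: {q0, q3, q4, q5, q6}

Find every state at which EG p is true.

{q0, q3, q4, q5}

EG p: greatest fixpoint, start Z0 = {q0, q3, q4, q5, q6}, keep only states in Sat with some successor in Z. Z1 = {q0, q3, q4, q5}; fixed.
Sat(EG p) = {q0, q3, q4, q5}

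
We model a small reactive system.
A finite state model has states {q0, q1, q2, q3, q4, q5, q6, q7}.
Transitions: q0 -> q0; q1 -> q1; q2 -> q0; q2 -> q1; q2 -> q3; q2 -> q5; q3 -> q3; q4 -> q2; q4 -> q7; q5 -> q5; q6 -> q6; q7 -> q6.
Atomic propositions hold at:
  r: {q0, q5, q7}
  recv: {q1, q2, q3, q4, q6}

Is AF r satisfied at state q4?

AF r: least fixpoint, start Z0 = {q0, q5, q7}, add states with every successor in Z. Already a fixed point.
Sat(AF r) = {q0, q5, q7}
q4 ∉ Sat(AF r) = {q0, q5, q7}, so the formula does not hold at q4.

No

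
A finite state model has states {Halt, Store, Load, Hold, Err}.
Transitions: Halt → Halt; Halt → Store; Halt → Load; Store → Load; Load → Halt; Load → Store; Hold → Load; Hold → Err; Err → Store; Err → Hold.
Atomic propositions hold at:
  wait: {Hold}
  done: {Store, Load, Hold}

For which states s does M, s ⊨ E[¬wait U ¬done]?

Sat(¬wait) = {Halt, Store, Load, Err}
Sat(¬done) = {Halt, Err}
E[¬wait U ¬done]: least fixpoint, start Z0 = Sat(¬done) = {Halt, Err}, add states in Sat(¬wait) with some successor in Z. Z1 = {Halt, Load, Err}; Z2 = {Halt, Store, Load, Err}; fixed.
Sat(E[¬wait U ¬done]) = {Halt, Store, Load, Err}

{Halt, Store, Load, Err}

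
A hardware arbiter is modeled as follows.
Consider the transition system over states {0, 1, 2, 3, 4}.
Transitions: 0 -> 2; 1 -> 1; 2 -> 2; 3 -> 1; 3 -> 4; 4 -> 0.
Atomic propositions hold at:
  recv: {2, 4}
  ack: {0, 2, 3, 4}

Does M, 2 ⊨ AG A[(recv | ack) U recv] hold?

Sat(recv | ack) = {0, 2, 3, 4}
A[(recv | ack) U recv]: least fixpoint, start Z0 = Sat(recv) = {2, 4}, add states in Sat(recv | ack) with every successor in Z. Z1 = {0, 2, 4}; fixed.
Sat(A[(recv | ack) U recv]) = {0, 2, 4}
AG A[(recv | ack) U recv]: greatest fixpoint, start Z0 = {0, 2, 4}, keep only states in Sat with every successor in Z. Already a fixed point.
Sat(AG A[(recv | ack) U recv]) = {0, 2, 4}
2 ∈ Sat(AG A[(recv | ack) U recv]) = {0, 2, 4}, so the formula holds at 2.

Yes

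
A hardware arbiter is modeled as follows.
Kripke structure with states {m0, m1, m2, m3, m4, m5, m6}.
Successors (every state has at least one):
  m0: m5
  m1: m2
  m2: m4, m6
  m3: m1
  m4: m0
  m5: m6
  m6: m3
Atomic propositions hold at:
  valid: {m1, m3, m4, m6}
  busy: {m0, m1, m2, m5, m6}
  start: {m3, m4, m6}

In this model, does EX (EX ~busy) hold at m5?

Sat(~busy) = {m3, m4}
Sat(EX ~busy) = {s : some successor in {m3, m4}} = {m2, m6}
Sat(EX (EX ~busy)) = {s : some successor in {m2, m6}} = {m1, m2, m5}
m5 ∈ Sat(EX (EX ~busy)) = {m1, m2, m5}, so the formula holds at m5.

Yes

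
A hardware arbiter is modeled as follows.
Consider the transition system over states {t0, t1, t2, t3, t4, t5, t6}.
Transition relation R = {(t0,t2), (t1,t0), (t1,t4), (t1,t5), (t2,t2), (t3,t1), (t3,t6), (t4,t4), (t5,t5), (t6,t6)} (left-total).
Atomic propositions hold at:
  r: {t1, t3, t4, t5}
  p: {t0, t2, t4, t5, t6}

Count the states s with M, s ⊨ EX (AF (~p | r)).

4

Sat(~p) = {t1, t3}
Sat(~p | r) = {t1, t3, t4, t5}
AF (~p | r): least fixpoint, start Z0 = {t1, t3, t4, t5}, add states with every successor in Z. Already a fixed point.
Sat(AF (~p | r)) = {t1, t3, t4, t5}
Sat(EX (AF (~p | r))) = {s : some successor in {t1, t3, t4, t5}} = {t1, t3, t4, t5}
|Sat(EX (AF (~p | r)))| = |{t1, t3, t4, t5}| = 4.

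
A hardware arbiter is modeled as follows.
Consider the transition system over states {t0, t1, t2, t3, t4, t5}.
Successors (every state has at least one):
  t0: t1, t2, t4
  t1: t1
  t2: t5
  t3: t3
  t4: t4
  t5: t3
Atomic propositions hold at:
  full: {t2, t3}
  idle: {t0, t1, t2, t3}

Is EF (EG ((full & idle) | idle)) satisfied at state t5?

Sat(full & idle) = {t2, t3}
Sat((full & idle) | idle) = {t0, t1, t2, t3}
EG ((full & idle) | idle): greatest fixpoint, start Z0 = {t0, t1, t2, t3}, keep only states in Sat with some successor in Z. Z1 = {t0, t1, t3}; fixed.
Sat(EG ((full & idle) | idle)) = {t0, t1, t3}
EF (EG ((full & idle) | idle)): least fixpoint, start Z0 = {t0, t1, t3}, add states with some successor in Z. Z1 = {t0, t1, t3, t5}; Z2 = {t0, t1, t2, t3, t5}; fixed.
Sat(EF (EG ((full & idle) | idle))) = {t0, t1, t2, t3, t5}
t5 ∈ Sat(EF (EG ((full & idle) | idle))) = {t0, t1, t2, t3, t5}, so the formula holds at t5.

Yes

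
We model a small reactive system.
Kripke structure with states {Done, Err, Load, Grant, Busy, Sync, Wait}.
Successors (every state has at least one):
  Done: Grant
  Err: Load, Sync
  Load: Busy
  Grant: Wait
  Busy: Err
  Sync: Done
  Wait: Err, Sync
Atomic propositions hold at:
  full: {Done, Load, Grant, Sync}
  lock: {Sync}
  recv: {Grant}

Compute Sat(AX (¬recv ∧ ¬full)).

{Load, Grant, Busy}

Sat(¬recv) = {Done, Err, Load, Busy, Sync, Wait}
Sat(¬full) = {Err, Busy, Wait}
Sat(¬recv ∧ ¬full) = {Err, Busy, Wait}
Sat(AX (¬recv ∧ ¬full)) = {s : every successor in {Err, Busy, Wait}} = {Load, Grant, Busy}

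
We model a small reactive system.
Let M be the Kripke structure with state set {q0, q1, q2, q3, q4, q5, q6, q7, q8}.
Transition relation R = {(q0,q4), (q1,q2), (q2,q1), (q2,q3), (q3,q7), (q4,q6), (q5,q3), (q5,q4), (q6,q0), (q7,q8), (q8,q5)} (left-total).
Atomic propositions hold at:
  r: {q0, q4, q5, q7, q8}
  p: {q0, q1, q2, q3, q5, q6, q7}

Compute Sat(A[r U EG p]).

{q1, q2}

EG p: greatest fixpoint, start Z0 = {q0, q1, q2, q3, q5, q6, q7}, keep only states in Sat with some successor in Z. Z1 = {q1, q2, q3, q5, q6}; Z2 = {q1, q2, q5}; Z3 = {q1, q2}; fixed.
Sat(EG p) = {q1, q2}
A[r U EG p]: least fixpoint, start Z0 = Sat(EG p) = {q1, q2}, add states in Sat(r) with every successor in Z. Already a fixed point.
Sat(A[r U EG p]) = {q1, q2}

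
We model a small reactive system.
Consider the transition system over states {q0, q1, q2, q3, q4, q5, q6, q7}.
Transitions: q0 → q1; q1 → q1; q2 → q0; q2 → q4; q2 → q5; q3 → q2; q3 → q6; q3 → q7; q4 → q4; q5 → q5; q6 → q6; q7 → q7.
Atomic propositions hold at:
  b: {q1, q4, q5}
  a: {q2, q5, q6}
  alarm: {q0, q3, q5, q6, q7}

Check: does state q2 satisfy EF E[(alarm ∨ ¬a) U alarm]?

Yes

Sat(¬a) = {q0, q1, q3, q4, q7}
Sat(alarm ∨ ¬a) = {q0, q1, q3, q4, q5, q6, q7}
E[(alarm ∨ ¬a) U alarm]: least fixpoint, start Z0 = Sat(alarm) = {q0, q3, q5, q6, q7}, add states in Sat(alarm ∨ ¬a) with some successor in Z. Already a fixed point.
Sat(E[(alarm ∨ ¬a) U alarm]) = {q0, q3, q5, q6, q7}
EF E[(alarm ∨ ¬a) U alarm]: least fixpoint, start Z0 = {q0, q3, q5, q6, q7}, add states with some successor in Z. Z1 = {q0, q2, q3, q5, q6, q7}; fixed.
Sat(EF E[(alarm ∨ ¬a) U alarm]) = {q0, q2, q3, q5, q6, q7}
q2 ∈ Sat(EF E[(alarm ∨ ¬a) U alarm]) = {q0, q2, q3, q5, q6, q7}, so the formula holds at q2.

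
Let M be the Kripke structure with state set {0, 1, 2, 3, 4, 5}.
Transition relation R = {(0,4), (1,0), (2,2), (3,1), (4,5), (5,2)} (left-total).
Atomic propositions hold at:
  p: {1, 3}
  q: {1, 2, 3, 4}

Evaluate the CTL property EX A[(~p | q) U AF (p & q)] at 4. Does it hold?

Sat(~p) = {0, 2, 4, 5}
Sat(~p | q) = {0, 1, 2, 3, 4, 5}
Sat(p & q) = {1, 3}
AF (p & q): least fixpoint, start Z0 = {1, 3}, add states with every successor in Z. Already a fixed point.
Sat(AF (p & q)) = {1, 3}
A[(~p | q) U AF (p & q)]: least fixpoint, start Z0 = Sat(AF (p & q)) = {1, 3}, add states in Sat(~p | q) with every successor in Z. Already a fixed point.
Sat(A[(~p | q) U AF (p & q)]) = {1, 3}
Sat(EX A[(~p | q) U AF (p & q)]) = {s : some successor in {1, 3}} = {3}
4 ∉ Sat(EX A[(~p | q) U AF (p & q)]) = {3}, so the formula does not hold at 4.

No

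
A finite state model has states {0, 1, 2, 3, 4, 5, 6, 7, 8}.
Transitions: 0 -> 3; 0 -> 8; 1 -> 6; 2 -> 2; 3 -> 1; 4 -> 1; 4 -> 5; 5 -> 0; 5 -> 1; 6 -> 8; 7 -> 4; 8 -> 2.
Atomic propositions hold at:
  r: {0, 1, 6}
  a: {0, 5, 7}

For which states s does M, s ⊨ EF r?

{0, 1, 3, 4, 5, 6, 7}

EF r: least fixpoint, start Z0 = {0, 1, 6}, add states with some successor in Z. Z1 = {0, 1, 3, 4, 5, 6}; Z2 = {0, 1, 3, 4, 5, 6, 7}; fixed.
Sat(EF r) = {0, 1, 3, 4, 5, 6, 7}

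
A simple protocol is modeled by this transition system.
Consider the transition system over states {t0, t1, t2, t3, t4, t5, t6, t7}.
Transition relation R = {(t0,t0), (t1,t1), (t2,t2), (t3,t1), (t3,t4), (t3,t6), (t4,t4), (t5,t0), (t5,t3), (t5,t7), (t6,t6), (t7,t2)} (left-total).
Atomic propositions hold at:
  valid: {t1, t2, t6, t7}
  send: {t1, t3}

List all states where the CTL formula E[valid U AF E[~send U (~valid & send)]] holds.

Sat(~send) = {t0, t2, t4, t5, t6, t7}
Sat(~valid) = {t0, t3, t4, t5}
Sat(~valid & send) = {t3}
E[~send U (~valid & send)]: least fixpoint, start Z0 = Sat((~valid & send)) = {t3}, add states in Sat(~send) with some successor in Z. Z1 = {t3, t5}; fixed.
Sat(E[~send U (~valid & send)]) = {t3, t5}
AF E[~send U (~valid & send)]: least fixpoint, start Z0 = {t3, t5}, add states with every successor in Z. Already a fixed point.
Sat(AF E[~send U (~valid & send)]) = {t3, t5}
E[valid U AF E[~send U (~valid & send)]]: least fixpoint, start Z0 = Sat(AF E[~send U (~valid & send)]) = {t3, t5}, add states in Sat(valid) with some successor in Z. Already a fixed point.
Sat(E[valid U AF E[~send U (~valid & send)]]) = {t3, t5}

{t3, t5}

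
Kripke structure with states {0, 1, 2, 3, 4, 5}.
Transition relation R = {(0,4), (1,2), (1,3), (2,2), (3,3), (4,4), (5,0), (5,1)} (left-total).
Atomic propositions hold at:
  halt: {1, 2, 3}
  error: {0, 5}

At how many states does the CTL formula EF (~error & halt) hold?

Sat(~error) = {1, 2, 3, 4}
Sat(~error & halt) = {1, 2, 3}
EF (~error & halt): least fixpoint, start Z0 = {1, 2, 3}, add states with some successor in Z. Z1 = {1, 2, 3, 5}; fixed.
Sat(EF (~error & halt)) = {1, 2, 3, 5}
|Sat(EF (~error & halt))| = |{1, 2, 3, 5}| = 4.

4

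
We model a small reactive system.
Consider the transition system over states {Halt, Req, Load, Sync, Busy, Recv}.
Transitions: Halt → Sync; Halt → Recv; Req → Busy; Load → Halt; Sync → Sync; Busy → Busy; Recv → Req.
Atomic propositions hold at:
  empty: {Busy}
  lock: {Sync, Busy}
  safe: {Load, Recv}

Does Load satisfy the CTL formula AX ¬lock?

Yes

Sat(¬lock) = {Halt, Req, Load, Recv}
Sat(AX ¬lock) = {s : every successor in {Halt, Req, Load, Recv}} = {Load, Recv}
Load ∈ Sat(AX ¬lock) = {Load, Recv}, so the formula holds at Load.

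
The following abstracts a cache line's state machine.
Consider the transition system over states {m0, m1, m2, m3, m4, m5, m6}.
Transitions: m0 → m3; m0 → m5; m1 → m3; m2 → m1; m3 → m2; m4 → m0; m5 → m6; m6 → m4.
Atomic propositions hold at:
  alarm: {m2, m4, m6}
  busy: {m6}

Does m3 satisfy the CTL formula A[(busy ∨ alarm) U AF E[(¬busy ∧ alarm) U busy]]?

Sat(busy ∨ alarm) = {m2, m4, m6}
Sat(¬busy) = {m0, m1, m2, m3, m4, m5}
Sat(¬busy ∧ alarm) = {m2, m4}
E[(¬busy ∧ alarm) U busy]: least fixpoint, start Z0 = Sat(busy) = {m6}, add states in Sat(¬busy ∧ alarm) with some successor in Z. Already a fixed point.
Sat(E[(¬busy ∧ alarm) U busy]) = {m6}
AF E[(¬busy ∧ alarm) U busy]: least fixpoint, start Z0 = {m6}, add states with every successor in Z. Z1 = {m5, m6}; fixed.
Sat(AF E[(¬busy ∧ alarm) U busy]) = {m5, m6}
A[(busy ∨ alarm) U AF E[(¬busy ∧ alarm) U busy]]: least fixpoint, start Z0 = Sat(AF E[(¬busy ∧ alarm) U busy]) = {m5, m6}, add states in Sat(busy ∨ alarm) with every successor in Z. Already a fixed point.
Sat(A[(busy ∨ alarm) U AF E[(¬busy ∧ alarm) U busy]]) = {m5, m6}
m3 ∉ Sat(A[(busy ∨ alarm) U AF E[(¬busy ∧ alarm) U busy]]) = {m5, m6}, so the formula does not hold at m3.

No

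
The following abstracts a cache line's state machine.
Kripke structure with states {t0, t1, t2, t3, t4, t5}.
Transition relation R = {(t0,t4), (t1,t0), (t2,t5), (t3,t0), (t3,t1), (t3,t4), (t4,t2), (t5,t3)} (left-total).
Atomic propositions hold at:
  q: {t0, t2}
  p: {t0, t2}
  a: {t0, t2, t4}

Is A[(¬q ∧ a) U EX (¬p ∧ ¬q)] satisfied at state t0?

Yes

Sat(¬q) = {t1, t3, t4, t5}
Sat(¬q ∧ a) = {t4}
Sat(¬p) = {t1, t3, t4, t5}
Sat(¬p ∧ ¬q) = {t1, t3, t4, t5}
Sat(EX (¬p ∧ ¬q)) = {s : some successor in {t1, t3, t4, t5}} = {t0, t2, t3, t5}
A[(¬q ∧ a) U EX (¬p ∧ ¬q)]: least fixpoint, start Z0 = Sat(EX (¬p ∧ ¬q)) = {t0, t2, t3, t5}, add states in Sat(¬q ∧ a) with every successor in Z. Z1 = {t0, t2, t3, t4, t5}; fixed.
Sat(A[(¬q ∧ a) U EX (¬p ∧ ¬q)]) = {t0, t2, t3, t4, t5}
t0 ∈ Sat(A[(¬q ∧ a) U EX (¬p ∧ ¬q)]) = {t0, t2, t3, t4, t5}, so the formula holds at t0.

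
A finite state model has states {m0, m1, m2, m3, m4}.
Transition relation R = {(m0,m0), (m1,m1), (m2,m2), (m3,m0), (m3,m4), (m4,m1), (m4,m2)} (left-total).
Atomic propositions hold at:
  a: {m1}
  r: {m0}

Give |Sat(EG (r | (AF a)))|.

2

AF a: least fixpoint, start Z0 = {m1}, add states with every successor in Z. Already a fixed point.
Sat(AF a) = {m1}
Sat(r | (AF a)) = {m0, m1}
EG (r | (AF a)): greatest fixpoint, start Z0 = {m0, m1}, keep only states in Sat with some successor in Z. Already a fixed point.
Sat(EG (r | (AF a))) = {m0, m1}
|Sat(EG (r | (AF a)))| = |{m0, m1}| = 2.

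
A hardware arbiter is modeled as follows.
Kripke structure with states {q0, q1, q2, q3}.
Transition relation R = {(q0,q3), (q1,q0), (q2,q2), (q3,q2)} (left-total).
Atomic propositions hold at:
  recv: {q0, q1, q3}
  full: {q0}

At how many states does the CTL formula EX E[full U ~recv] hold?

Sat(~recv) = {q2}
E[full U ~recv]: least fixpoint, start Z0 = Sat(~recv) = {q2}, add states in Sat(full) with some successor in Z. Already a fixed point.
Sat(E[full U ~recv]) = {q2}
Sat(EX E[full U ~recv]) = {s : some successor in {q2}} = {q2, q3}
|Sat(EX E[full U ~recv])| = |{q2, q3}| = 2.

2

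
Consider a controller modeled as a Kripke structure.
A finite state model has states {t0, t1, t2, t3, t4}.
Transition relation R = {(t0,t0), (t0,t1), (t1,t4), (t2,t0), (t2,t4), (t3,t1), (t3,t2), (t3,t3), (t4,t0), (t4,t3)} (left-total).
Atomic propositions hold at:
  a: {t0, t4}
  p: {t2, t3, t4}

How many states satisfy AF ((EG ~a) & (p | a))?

1

Sat(~a) = {t1, t2, t3}
EG ~a: greatest fixpoint, start Z0 = {t1, t2, t3}, keep only states in Sat with some successor in Z. Z1 = {t3}; fixed.
Sat(EG ~a) = {t3}
Sat(p | a) = {t0, t2, t3, t4}
Sat((EG ~a) & (p | a)) = {t3}
AF ((EG ~a) & (p | a)): least fixpoint, start Z0 = {t3}, add states with every successor in Z. Already a fixed point.
Sat(AF ((EG ~a) & (p | a))) = {t3}
|Sat(AF ((EG ~a) & (p | a)))| = |{t3}| = 1.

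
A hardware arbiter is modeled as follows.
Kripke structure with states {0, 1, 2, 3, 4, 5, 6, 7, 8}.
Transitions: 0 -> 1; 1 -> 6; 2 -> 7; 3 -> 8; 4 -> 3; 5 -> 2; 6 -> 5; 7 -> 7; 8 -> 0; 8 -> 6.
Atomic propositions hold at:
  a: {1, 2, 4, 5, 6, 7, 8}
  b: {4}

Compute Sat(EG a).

EG a: greatest fixpoint, start Z0 = {1, 2, 4, 5, 6, 7, 8}, keep only states in Sat with some successor in Z. Z1 = {1, 2, 5, 6, 7, 8}; fixed.
Sat(EG a) = {1, 2, 5, 6, 7, 8}

{1, 2, 5, 6, 7, 8}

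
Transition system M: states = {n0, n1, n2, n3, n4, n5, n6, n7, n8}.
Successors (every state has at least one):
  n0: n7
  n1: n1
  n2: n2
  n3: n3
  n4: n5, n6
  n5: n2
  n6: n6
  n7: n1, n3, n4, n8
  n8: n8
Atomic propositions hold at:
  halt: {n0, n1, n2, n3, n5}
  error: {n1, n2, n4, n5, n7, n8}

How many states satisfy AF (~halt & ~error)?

Sat(~halt) = {n4, n6, n7, n8}
Sat(~error) = {n0, n3, n6}
Sat(~halt & ~error) = {n6}
AF (~halt & ~error): least fixpoint, start Z0 = {n6}, add states with every successor in Z. Already a fixed point.
Sat(AF (~halt & ~error)) = {n6}
|Sat(AF (~halt & ~error))| = |{n6}| = 1.

1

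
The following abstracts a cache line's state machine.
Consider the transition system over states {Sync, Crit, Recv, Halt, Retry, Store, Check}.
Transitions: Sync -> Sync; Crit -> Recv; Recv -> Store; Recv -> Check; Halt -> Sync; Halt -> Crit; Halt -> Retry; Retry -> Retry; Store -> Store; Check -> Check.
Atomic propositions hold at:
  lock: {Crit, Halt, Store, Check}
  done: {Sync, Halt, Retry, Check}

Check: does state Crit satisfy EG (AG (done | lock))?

No

Sat(done | lock) = {Sync, Crit, Halt, Retry, Store, Check}
AG (done | lock): greatest fixpoint, start Z0 = {Sync, Crit, Halt, Retry, Store, Check}, keep only states in Sat with every successor in Z. Z1 = {Sync, Halt, Retry, Store, Check}; Z2 = {Sync, Retry, Store, Check}; fixed.
Sat(AG (done | lock)) = {Sync, Retry, Store, Check}
EG (AG (done | lock)): greatest fixpoint, start Z0 = {Sync, Retry, Store, Check}, keep only states in Sat with some successor in Z. Already a fixed point.
Sat(EG (AG (done | lock))) = {Sync, Retry, Store, Check}
Crit ∉ Sat(EG (AG (done | lock))) = {Sync, Retry, Store, Check}, so the formula does not hold at Crit.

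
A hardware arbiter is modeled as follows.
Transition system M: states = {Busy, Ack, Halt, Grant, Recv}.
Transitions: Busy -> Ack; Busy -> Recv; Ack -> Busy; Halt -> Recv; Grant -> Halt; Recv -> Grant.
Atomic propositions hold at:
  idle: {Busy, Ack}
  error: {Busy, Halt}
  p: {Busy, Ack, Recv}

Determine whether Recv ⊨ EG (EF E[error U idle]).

No

E[error U idle]: least fixpoint, start Z0 = Sat(idle) = {Busy, Ack}, add states in Sat(error) with some successor in Z. Already a fixed point.
Sat(E[error U idle]) = {Busy, Ack}
EF E[error U idle]: least fixpoint, start Z0 = {Busy, Ack}, add states with some successor in Z. Already a fixed point.
Sat(EF E[error U idle]) = {Busy, Ack}
EG (EF E[error U idle]): greatest fixpoint, start Z0 = {Busy, Ack}, keep only states in Sat with some successor in Z. Already a fixed point.
Sat(EG (EF E[error U idle])) = {Busy, Ack}
Recv ∉ Sat(EG (EF E[error U idle])) = {Busy, Ack}, so the formula does not hold at Recv.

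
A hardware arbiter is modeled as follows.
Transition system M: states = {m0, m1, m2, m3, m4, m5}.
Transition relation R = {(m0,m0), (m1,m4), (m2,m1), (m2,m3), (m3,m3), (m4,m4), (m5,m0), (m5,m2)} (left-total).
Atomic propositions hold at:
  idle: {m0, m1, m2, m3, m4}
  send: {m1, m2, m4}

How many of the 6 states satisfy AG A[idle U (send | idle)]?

5

Sat(send | idle) = {m0, m1, m2, m3, m4}
A[idle U (send | idle)]: least fixpoint, start Z0 = Sat((send | idle)) = {m0, m1, m2, m3, m4}, add states in Sat(idle) with every successor in Z. Already a fixed point.
Sat(A[idle U (send | idle)]) = {m0, m1, m2, m3, m4}
AG A[idle U (send | idle)]: greatest fixpoint, start Z0 = {m0, m1, m2, m3, m4}, keep only states in Sat with every successor in Z. Already a fixed point.
Sat(AG A[idle U (send | idle)]) = {m0, m1, m2, m3, m4}
|Sat(AG A[idle U (send | idle)])| = |{m0, m1, m2, m3, m4}| = 5.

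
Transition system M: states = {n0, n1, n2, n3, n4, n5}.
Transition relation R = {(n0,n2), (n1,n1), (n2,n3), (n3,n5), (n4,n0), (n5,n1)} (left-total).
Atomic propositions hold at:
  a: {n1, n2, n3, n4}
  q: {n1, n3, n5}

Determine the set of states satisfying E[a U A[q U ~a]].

Sat(~a) = {n0, n5}
A[q U ~a]: least fixpoint, start Z0 = Sat(~a) = {n0, n5}, add states in Sat(q) with every successor in Z. Z1 = {n0, n3, n5}; fixed.
Sat(A[q U ~a]) = {n0, n3, n5}
E[a U A[q U ~a]]: least fixpoint, start Z0 = Sat(A[q U ~a]) = {n0, n3, n5}, add states in Sat(a) with some successor in Z. Z1 = {n0, n2, n3, n4, n5}; fixed.
Sat(E[a U A[q U ~a]]) = {n0, n2, n3, n4, n5}

{n0, n2, n3, n4, n5}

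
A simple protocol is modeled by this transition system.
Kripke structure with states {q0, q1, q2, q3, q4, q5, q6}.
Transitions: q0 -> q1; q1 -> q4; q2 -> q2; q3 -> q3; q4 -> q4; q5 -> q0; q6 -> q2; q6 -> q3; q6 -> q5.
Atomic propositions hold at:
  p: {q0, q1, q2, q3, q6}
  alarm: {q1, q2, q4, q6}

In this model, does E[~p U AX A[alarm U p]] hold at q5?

Sat(~p) = {q4, q5}
A[alarm U p]: least fixpoint, start Z0 = Sat(p) = {q0, q1, q2, q3, q6}, add states in Sat(alarm) with every successor in Z. Already a fixed point.
Sat(A[alarm U p]) = {q0, q1, q2, q3, q6}
Sat(AX A[alarm U p]) = {s : every successor in {q0, q1, q2, q3, q6}} = {q0, q2, q3, q5}
E[~p U AX A[alarm U p]]: least fixpoint, start Z0 = Sat(AX A[alarm U p]) = {q0, q2, q3, q5}, add states in Sat(~p) with some successor in Z. Already a fixed point.
Sat(E[~p U AX A[alarm U p]]) = {q0, q2, q3, q5}
q5 ∈ Sat(E[~p U AX A[alarm U p]]) = {q0, q2, q3, q5}, so the formula holds at q5.

Yes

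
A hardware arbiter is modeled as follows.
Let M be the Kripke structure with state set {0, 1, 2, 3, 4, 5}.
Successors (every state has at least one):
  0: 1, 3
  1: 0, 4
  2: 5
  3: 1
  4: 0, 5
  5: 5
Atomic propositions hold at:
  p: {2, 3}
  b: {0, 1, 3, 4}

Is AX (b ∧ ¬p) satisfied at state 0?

Sat(¬p) = {0, 1, 4, 5}
Sat(b ∧ ¬p) = {0, 1, 4}
Sat(AX (b ∧ ¬p)) = {s : every successor in {0, 1, 4}} = {1, 3}
0 ∉ Sat(AX (b ∧ ¬p)) = {1, 3}, so the formula does not hold at 0.

No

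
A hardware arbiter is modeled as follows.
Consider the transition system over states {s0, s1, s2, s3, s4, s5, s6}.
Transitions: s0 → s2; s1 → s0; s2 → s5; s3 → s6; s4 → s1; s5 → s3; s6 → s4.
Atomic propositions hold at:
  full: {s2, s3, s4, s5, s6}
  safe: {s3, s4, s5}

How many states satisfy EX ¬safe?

4

Sat(¬safe) = {s0, s1, s2, s6}
Sat(EX ¬safe) = {s : some successor in {s0, s1, s2, s6}} = {s0, s1, s3, s4}
|Sat(EX ¬safe)| = |{s0, s1, s3, s4}| = 4.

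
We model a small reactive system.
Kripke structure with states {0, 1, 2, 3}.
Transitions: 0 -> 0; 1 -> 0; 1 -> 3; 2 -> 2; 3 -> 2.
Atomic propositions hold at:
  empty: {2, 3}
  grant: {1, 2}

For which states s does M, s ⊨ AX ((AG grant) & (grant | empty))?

AG grant: greatest fixpoint, start Z0 = {1, 2}, keep only states in Sat with every successor in Z. Z1 = {2}; fixed.
Sat(AG grant) = {2}
Sat(grant | empty) = {1, 2, 3}
Sat((AG grant) & (grant | empty)) = {2}
Sat(AX ((AG grant) & (grant | empty))) = {s : every successor in {2}} = {2, 3}

{2, 3}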